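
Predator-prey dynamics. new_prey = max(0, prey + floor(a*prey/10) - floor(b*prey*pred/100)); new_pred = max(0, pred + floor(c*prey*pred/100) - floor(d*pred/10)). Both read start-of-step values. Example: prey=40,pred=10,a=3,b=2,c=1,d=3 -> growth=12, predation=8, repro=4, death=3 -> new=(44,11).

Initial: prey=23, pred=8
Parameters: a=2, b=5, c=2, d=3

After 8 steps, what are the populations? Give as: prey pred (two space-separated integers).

Answer: 5 3

Derivation:
Step 1: prey: 23+4-9=18; pred: 8+3-2=9
Step 2: prey: 18+3-8=13; pred: 9+3-2=10
Step 3: prey: 13+2-6=9; pred: 10+2-3=9
Step 4: prey: 9+1-4=6; pred: 9+1-2=8
Step 5: prey: 6+1-2=5; pred: 8+0-2=6
Step 6: prey: 5+1-1=5; pred: 6+0-1=5
Step 7: prey: 5+1-1=5; pred: 5+0-1=4
Step 8: prey: 5+1-1=5; pred: 4+0-1=3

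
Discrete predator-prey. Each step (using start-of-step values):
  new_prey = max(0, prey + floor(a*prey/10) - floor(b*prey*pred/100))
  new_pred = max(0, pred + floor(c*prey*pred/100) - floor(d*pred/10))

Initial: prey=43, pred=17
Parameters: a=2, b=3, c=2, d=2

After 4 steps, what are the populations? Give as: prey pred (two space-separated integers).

Answer: 0 32

Derivation:
Step 1: prey: 43+8-21=30; pred: 17+14-3=28
Step 2: prey: 30+6-25=11; pred: 28+16-5=39
Step 3: prey: 11+2-12=1; pred: 39+8-7=40
Step 4: prey: 1+0-1=0; pred: 40+0-8=32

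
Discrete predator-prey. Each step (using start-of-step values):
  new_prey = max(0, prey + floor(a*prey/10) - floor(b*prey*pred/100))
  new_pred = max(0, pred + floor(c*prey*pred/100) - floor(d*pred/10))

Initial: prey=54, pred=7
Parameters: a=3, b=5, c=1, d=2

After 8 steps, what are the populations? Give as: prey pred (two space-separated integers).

Answer: 2 9

Derivation:
Step 1: prey: 54+16-18=52; pred: 7+3-1=9
Step 2: prey: 52+15-23=44; pred: 9+4-1=12
Step 3: prey: 44+13-26=31; pred: 12+5-2=15
Step 4: prey: 31+9-23=17; pred: 15+4-3=16
Step 5: prey: 17+5-13=9; pred: 16+2-3=15
Step 6: prey: 9+2-6=5; pred: 15+1-3=13
Step 7: prey: 5+1-3=3; pred: 13+0-2=11
Step 8: prey: 3+0-1=2; pred: 11+0-2=9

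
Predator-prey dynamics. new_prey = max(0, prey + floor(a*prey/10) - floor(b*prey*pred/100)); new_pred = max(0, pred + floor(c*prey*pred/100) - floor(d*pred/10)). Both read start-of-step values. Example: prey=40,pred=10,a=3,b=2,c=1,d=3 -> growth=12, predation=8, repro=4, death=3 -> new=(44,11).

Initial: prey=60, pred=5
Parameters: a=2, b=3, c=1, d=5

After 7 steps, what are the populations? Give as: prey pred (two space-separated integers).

Step 1: prey: 60+12-9=63; pred: 5+3-2=6
Step 2: prey: 63+12-11=64; pred: 6+3-3=6
Step 3: prey: 64+12-11=65; pred: 6+3-3=6
Step 4: prey: 65+13-11=67; pred: 6+3-3=6
Step 5: prey: 67+13-12=68; pred: 6+4-3=7
Step 6: prey: 68+13-14=67; pred: 7+4-3=8
Step 7: prey: 67+13-16=64; pred: 8+5-4=9

Answer: 64 9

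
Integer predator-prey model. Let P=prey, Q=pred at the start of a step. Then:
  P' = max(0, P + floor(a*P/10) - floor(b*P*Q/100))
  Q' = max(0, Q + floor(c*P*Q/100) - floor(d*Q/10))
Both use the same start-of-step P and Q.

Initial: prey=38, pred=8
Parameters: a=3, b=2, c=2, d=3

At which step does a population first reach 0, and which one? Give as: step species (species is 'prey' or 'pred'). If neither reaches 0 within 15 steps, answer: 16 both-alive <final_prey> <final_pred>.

Answer: 7 prey

Derivation:
Step 1: prey: 38+11-6=43; pred: 8+6-2=12
Step 2: prey: 43+12-10=45; pred: 12+10-3=19
Step 3: prey: 45+13-17=41; pred: 19+17-5=31
Step 4: prey: 41+12-25=28; pred: 31+25-9=47
Step 5: prey: 28+8-26=10; pred: 47+26-14=59
Step 6: prey: 10+3-11=2; pred: 59+11-17=53
Step 7: prey: 2+0-2=0; pred: 53+2-15=40
First extinction: prey at step 7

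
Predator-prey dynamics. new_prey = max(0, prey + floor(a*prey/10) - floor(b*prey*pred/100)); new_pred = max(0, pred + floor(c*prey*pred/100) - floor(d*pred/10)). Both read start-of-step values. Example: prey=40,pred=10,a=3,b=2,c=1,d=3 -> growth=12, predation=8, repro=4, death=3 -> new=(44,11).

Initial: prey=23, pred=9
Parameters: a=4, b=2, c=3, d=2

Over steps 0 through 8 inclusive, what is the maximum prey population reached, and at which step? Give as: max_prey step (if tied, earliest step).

Step 1: prey: 23+9-4=28; pred: 9+6-1=14
Step 2: prey: 28+11-7=32; pred: 14+11-2=23
Step 3: prey: 32+12-14=30; pred: 23+22-4=41
Step 4: prey: 30+12-24=18; pred: 41+36-8=69
Step 5: prey: 18+7-24=1; pred: 69+37-13=93
Step 6: prey: 1+0-1=0; pred: 93+2-18=77
Step 7: prey: 0+0-0=0; pred: 77+0-15=62
Step 8: prey: 0+0-0=0; pred: 62+0-12=50
Max prey = 32 at step 2

Answer: 32 2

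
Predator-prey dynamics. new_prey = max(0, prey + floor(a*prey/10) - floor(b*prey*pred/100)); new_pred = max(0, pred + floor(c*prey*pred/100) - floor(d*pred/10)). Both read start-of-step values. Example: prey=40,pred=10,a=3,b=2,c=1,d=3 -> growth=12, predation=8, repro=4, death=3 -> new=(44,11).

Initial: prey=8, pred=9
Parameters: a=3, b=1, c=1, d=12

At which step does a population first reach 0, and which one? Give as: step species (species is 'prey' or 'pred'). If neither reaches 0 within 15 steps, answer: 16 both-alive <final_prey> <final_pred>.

Answer: 1 pred

Derivation:
Step 1: prey: 8+2-0=10; pred: 9+0-10=0
First extinction: pred at step 1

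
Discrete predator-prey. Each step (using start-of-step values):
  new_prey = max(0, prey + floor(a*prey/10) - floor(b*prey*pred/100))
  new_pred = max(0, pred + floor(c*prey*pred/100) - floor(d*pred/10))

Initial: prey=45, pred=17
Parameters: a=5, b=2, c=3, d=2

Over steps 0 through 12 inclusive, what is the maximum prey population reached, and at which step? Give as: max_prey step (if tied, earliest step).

Step 1: prey: 45+22-15=52; pred: 17+22-3=36
Step 2: prey: 52+26-37=41; pred: 36+56-7=85
Step 3: prey: 41+20-69=0; pred: 85+104-17=172
Step 4: prey: 0+0-0=0; pred: 172+0-34=138
Step 5: prey: 0+0-0=0; pred: 138+0-27=111
Step 6: prey: 0+0-0=0; pred: 111+0-22=89
Step 7: prey: 0+0-0=0; pred: 89+0-17=72
Step 8: prey: 0+0-0=0; pred: 72+0-14=58
Step 9: prey: 0+0-0=0; pred: 58+0-11=47
Step 10: prey: 0+0-0=0; pred: 47+0-9=38
Step 11: prey: 0+0-0=0; pred: 38+0-7=31
Step 12: prey: 0+0-0=0; pred: 31+0-6=25
Max prey = 52 at step 1

Answer: 52 1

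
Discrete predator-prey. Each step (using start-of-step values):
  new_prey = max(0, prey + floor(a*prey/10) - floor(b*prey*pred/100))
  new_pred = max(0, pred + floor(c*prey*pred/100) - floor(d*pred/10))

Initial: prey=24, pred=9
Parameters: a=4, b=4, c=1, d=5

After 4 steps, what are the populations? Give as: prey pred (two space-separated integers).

Answer: 42 3

Derivation:
Step 1: prey: 24+9-8=25; pred: 9+2-4=7
Step 2: prey: 25+10-7=28; pred: 7+1-3=5
Step 3: prey: 28+11-5=34; pred: 5+1-2=4
Step 4: prey: 34+13-5=42; pred: 4+1-2=3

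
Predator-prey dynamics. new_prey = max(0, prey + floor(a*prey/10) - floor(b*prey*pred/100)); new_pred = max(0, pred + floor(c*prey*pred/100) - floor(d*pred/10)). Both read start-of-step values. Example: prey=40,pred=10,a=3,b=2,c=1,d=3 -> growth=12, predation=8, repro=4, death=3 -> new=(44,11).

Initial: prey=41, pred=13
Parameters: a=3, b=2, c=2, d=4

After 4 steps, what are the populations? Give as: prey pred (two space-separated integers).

Step 1: prey: 41+12-10=43; pred: 13+10-5=18
Step 2: prey: 43+12-15=40; pred: 18+15-7=26
Step 3: prey: 40+12-20=32; pred: 26+20-10=36
Step 4: prey: 32+9-23=18; pred: 36+23-14=45

Answer: 18 45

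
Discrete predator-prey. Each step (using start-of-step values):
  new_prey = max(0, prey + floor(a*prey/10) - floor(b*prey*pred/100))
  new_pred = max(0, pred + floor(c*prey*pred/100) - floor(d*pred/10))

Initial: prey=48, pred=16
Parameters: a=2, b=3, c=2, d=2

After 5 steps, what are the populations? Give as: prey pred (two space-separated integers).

Step 1: prey: 48+9-23=34; pred: 16+15-3=28
Step 2: prey: 34+6-28=12; pred: 28+19-5=42
Step 3: prey: 12+2-15=0; pred: 42+10-8=44
Step 4: prey: 0+0-0=0; pred: 44+0-8=36
Step 5: prey: 0+0-0=0; pred: 36+0-7=29

Answer: 0 29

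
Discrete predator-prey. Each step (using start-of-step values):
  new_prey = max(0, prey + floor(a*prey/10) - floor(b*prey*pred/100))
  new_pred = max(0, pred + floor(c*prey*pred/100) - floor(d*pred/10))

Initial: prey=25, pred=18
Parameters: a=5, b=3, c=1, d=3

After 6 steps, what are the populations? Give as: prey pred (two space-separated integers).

Step 1: prey: 25+12-13=24; pred: 18+4-5=17
Step 2: prey: 24+12-12=24; pred: 17+4-5=16
Step 3: prey: 24+12-11=25; pred: 16+3-4=15
Step 4: prey: 25+12-11=26; pred: 15+3-4=14
Step 5: prey: 26+13-10=29; pred: 14+3-4=13
Step 6: prey: 29+14-11=32; pred: 13+3-3=13

Answer: 32 13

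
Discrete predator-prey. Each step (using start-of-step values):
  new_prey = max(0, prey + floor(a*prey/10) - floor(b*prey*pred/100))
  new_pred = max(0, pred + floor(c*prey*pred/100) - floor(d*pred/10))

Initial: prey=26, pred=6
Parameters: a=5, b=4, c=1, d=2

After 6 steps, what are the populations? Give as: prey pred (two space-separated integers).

Step 1: prey: 26+13-6=33; pred: 6+1-1=6
Step 2: prey: 33+16-7=42; pred: 6+1-1=6
Step 3: prey: 42+21-10=53; pred: 6+2-1=7
Step 4: prey: 53+26-14=65; pred: 7+3-1=9
Step 5: prey: 65+32-23=74; pred: 9+5-1=13
Step 6: prey: 74+37-38=73; pred: 13+9-2=20

Answer: 73 20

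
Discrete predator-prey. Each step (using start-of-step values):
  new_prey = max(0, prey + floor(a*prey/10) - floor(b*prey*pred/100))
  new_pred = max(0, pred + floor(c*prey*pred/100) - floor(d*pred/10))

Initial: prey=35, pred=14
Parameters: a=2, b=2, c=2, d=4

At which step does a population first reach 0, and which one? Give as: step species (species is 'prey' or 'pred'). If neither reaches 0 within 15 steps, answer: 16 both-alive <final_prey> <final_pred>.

Answer: 16 both-alive 14 2

Derivation:
Step 1: prey: 35+7-9=33; pred: 14+9-5=18
Step 2: prey: 33+6-11=28; pred: 18+11-7=22
Step 3: prey: 28+5-12=21; pred: 22+12-8=26
Step 4: prey: 21+4-10=15; pred: 26+10-10=26
Step 5: prey: 15+3-7=11; pred: 26+7-10=23
Step 6: prey: 11+2-5=8; pred: 23+5-9=19
Step 7: prey: 8+1-3=6; pred: 19+3-7=15
Step 8: prey: 6+1-1=6; pred: 15+1-6=10
Step 9: prey: 6+1-1=6; pred: 10+1-4=7
Step 10: prey: 6+1-0=7; pred: 7+0-2=5
Step 11: prey: 7+1-0=8; pred: 5+0-2=3
Step 12: prey: 8+1-0=9; pred: 3+0-1=2
Step 13: prey: 9+1-0=10; pred: 2+0-0=2
Step 14: prey: 10+2-0=12; pred: 2+0-0=2
Step 15: prey: 12+2-0=14; pred: 2+0-0=2
No extinction within 15 steps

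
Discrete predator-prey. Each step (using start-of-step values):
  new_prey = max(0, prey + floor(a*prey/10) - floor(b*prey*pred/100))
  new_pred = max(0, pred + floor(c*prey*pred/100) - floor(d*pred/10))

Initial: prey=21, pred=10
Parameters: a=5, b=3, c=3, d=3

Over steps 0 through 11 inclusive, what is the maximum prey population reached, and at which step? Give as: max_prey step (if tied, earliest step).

Answer: 28 2

Derivation:
Step 1: prey: 21+10-6=25; pred: 10+6-3=13
Step 2: prey: 25+12-9=28; pred: 13+9-3=19
Step 3: prey: 28+14-15=27; pred: 19+15-5=29
Step 4: prey: 27+13-23=17; pred: 29+23-8=44
Step 5: prey: 17+8-22=3; pred: 44+22-13=53
Step 6: prey: 3+1-4=0; pred: 53+4-15=42
Step 7: prey: 0+0-0=0; pred: 42+0-12=30
Step 8: prey: 0+0-0=0; pred: 30+0-9=21
Step 9: prey: 0+0-0=0; pred: 21+0-6=15
Step 10: prey: 0+0-0=0; pred: 15+0-4=11
Step 11: prey: 0+0-0=0; pred: 11+0-3=8
Max prey = 28 at step 2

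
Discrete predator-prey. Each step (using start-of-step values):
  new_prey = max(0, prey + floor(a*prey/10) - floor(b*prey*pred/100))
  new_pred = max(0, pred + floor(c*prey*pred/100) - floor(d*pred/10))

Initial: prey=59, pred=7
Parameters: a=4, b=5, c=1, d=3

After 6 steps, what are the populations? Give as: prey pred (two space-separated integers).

Step 1: prey: 59+23-20=62; pred: 7+4-2=9
Step 2: prey: 62+24-27=59; pred: 9+5-2=12
Step 3: prey: 59+23-35=47; pred: 12+7-3=16
Step 4: prey: 47+18-37=28; pred: 16+7-4=19
Step 5: prey: 28+11-26=13; pred: 19+5-5=19
Step 6: prey: 13+5-12=6; pred: 19+2-5=16

Answer: 6 16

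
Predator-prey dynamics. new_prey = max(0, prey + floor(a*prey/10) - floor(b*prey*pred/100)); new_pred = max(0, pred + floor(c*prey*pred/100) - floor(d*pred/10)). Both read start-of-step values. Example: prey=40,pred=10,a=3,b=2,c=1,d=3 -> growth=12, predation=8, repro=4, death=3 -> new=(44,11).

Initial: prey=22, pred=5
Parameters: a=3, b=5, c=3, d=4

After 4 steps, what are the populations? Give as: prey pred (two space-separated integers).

Step 1: prey: 22+6-5=23; pred: 5+3-2=6
Step 2: prey: 23+6-6=23; pred: 6+4-2=8
Step 3: prey: 23+6-9=20; pred: 8+5-3=10
Step 4: prey: 20+6-10=16; pred: 10+6-4=12

Answer: 16 12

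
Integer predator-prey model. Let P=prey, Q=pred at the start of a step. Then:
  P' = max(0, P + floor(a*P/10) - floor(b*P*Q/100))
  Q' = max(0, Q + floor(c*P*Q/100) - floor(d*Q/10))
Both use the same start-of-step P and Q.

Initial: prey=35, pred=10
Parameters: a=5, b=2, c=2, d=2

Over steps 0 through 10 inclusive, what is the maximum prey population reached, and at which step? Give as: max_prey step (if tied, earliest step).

Step 1: prey: 35+17-7=45; pred: 10+7-2=15
Step 2: prey: 45+22-13=54; pred: 15+13-3=25
Step 3: prey: 54+27-27=54; pred: 25+27-5=47
Step 4: prey: 54+27-50=31; pred: 47+50-9=88
Step 5: prey: 31+15-54=0; pred: 88+54-17=125
Step 6: prey: 0+0-0=0; pred: 125+0-25=100
Step 7: prey: 0+0-0=0; pred: 100+0-20=80
Step 8: prey: 0+0-0=0; pred: 80+0-16=64
Step 9: prey: 0+0-0=0; pred: 64+0-12=52
Step 10: prey: 0+0-0=0; pred: 52+0-10=42
Max prey = 54 at step 2

Answer: 54 2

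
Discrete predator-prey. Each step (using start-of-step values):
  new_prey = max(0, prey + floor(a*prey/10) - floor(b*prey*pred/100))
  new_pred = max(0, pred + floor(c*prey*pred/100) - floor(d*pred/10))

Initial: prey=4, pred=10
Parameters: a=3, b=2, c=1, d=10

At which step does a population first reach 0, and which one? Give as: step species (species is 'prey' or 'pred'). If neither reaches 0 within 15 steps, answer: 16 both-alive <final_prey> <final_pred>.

Answer: 1 pred

Derivation:
Step 1: prey: 4+1-0=5; pred: 10+0-10=0
First extinction: pred at step 1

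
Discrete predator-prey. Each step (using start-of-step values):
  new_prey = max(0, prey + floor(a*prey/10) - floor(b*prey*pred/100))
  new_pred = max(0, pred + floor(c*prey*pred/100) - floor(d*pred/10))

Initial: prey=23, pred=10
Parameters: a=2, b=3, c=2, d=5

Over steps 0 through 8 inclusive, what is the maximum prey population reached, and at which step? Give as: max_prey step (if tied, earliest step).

Answer: 24 8

Derivation:
Step 1: prey: 23+4-6=21; pred: 10+4-5=9
Step 2: prey: 21+4-5=20; pred: 9+3-4=8
Step 3: prey: 20+4-4=20; pred: 8+3-4=7
Step 4: prey: 20+4-4=20; pred: 7+2-3=6
Step 5: prey: 20+4-3=21; pred: 6+2-3=5
Step 6: prey: 21+4-3=22; pred: 5+2-2=5
Step 7: prey: 22+4-3=23; pred: 5+2-2=5
Step 8: prey: 23+4-3=24; pred: 5+2-2=5
Max prey = 24 at step 8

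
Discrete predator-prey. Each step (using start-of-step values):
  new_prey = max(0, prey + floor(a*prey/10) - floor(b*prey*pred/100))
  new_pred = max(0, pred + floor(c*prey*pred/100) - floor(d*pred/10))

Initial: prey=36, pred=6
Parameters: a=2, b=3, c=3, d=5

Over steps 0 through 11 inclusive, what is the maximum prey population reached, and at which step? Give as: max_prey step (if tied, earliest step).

Answer: 37 1

Derivation:
Step 1: prey: 36+7-6=37; pred: 6+6-3=9
Step 2: prey: 37+7-9=35; pred: 9+9-4=14
Step 3: prey: 35+7-14=28; pred: 14+14-7=21
Step 4: prey: 28+5-17=16; pred: 21+17-10=28
Step 5: prey: 16+3-13=6; pred: 28+13-14=27
Step 6: prey: 6+1-4=3; pred: 27+4-13=18
Step 7: prey: 3+0-1=2; pred: 18+1-9=10
Step 8: prey: 2+0-0=2; pred: 10+0-5=5
Step 9: prey: 2+0-0=2; pred: 5+0-2=3
Step 10: prey: 2+0-0=2; pred: 3+0-1=2
Step 11: prey: 2+0-0=2; pred: 2+0-1=1
Max prey = 37 at step 1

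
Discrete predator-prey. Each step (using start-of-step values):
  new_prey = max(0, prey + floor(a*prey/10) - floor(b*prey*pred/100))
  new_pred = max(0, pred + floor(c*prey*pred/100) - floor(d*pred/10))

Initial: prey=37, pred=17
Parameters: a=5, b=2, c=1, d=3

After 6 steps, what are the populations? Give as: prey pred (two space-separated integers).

Step 1: prey: 37+18-12=43; pred: 17+6-5=18
Step 2: prey: 43+21-15=49; pred: 18+7-5=20
Step 3: prey: 49+24-19=54; pred: 20+9-6=23
Step 4: prey: 54+27-24=57; pred: 23+12-6=29
Step 5: prey: 57+28-33=52; pred: 29+16-8=37
Step 6: prey: 52+26-38=40; pred: 37+19-11=45

Answer: 40 45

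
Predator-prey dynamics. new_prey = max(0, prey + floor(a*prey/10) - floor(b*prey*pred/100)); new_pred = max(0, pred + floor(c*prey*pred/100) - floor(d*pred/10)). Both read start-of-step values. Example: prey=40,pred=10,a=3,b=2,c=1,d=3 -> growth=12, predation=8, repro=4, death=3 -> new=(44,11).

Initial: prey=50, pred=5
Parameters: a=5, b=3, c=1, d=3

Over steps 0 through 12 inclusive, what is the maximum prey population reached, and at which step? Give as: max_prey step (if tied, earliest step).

Step 1: prey: 50+25-7=68; pred: 5+2-1=6
Step 2: prey: 68+34-12=90; pred: 6+4-1=9
Step 3: prey: 90+45-24=111; pred: 9+8-2=15
Step 4: prey: 111+55-49=117; pred: 15+16-4=27
Step 5: prey: 117+58-94=81; pred: 27+31-8=50
Step 6: prey: 81+40-121=0; pred: 50+40-15=75
Step 7: prey: 0+0-0=0; pred: 75+0-22=53
Step 8: prey: 0+0-0=0; pred: 53+0-15=38
Step 9: prey: 0+0-0=0; pred: 38+0-11=27
Step 10: prey: 0+0-0=0; pred: 27+0-8=19
Step 11: prey: 0+0-0=0; pred: 19+0-5=14
Step 12: prey: 0+0-0=0; pred: 14+0-4=10
Max prey = 117 at step 4

Answer: 117 4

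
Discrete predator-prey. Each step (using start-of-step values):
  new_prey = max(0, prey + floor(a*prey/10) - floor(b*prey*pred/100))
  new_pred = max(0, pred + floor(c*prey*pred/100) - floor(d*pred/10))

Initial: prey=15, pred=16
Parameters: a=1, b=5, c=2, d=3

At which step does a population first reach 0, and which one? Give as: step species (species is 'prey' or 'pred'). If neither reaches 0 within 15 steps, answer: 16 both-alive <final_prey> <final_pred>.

Answer: 16 both-alive 1 3

Derivation:
Step 1: prey: 15+1-12=4; pred: 16+4-4=16
Step 2: prey: 4+0-3=1; pred: 16+1-4=13
Step 3: prey: 1+0-0=1; pred: 13+0-3=10
Step 4: prey: 1+0-0=1; pred: 10+0-3=7
Step 5: prey: 1+0-0=1; pred: 7+0-2=5
Step 6: prey: 1+0-0=1; pred: 5+0-1=4
Step 7: prey: 1+0-0=1; pred: 4+0-1=3
Step 8: prey: 1+0-0=1; pred: 3+0-0=3
Steps 9-15: state stable at prey=1, pred=3 (no change)
No extinction within 15 steps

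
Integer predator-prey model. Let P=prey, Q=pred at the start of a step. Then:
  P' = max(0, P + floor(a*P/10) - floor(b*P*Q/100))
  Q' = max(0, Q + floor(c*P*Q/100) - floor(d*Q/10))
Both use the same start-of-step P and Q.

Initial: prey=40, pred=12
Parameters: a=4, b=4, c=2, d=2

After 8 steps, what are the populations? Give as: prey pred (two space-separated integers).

Step 1: prey: 40+16-19=37; pred: 12+9-2=19
Step 2: prey: 37+14-28=23; pred: 19+14-3=30
Step 3: prey: 23+9-27=5; pred: 30+13-6=37
Step 4: prey: 5+2-7=0; pred: 37+3-7=33
Step 5: prey: 0+0-0=0; pred: 33+0-6=27
Step 6: prey: 0+0-0=0; pred: 27+0-5=22
Step 7: prey: 0+0-0=0; pred: 22+0-4=18
Step 8: prey: 0+0-0=0; pred: 18+0-3=15

Answer: 0 15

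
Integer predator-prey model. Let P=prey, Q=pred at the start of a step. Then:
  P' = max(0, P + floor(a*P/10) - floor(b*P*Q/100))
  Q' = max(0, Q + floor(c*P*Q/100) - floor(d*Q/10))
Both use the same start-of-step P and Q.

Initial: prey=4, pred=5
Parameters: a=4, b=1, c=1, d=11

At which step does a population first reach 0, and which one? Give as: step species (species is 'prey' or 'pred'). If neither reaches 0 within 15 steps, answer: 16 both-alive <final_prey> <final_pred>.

Step 1: prey: 4+1-0=5; pred: 5+0-5=0
First extinction: pred at step 1

Answer: 1 pred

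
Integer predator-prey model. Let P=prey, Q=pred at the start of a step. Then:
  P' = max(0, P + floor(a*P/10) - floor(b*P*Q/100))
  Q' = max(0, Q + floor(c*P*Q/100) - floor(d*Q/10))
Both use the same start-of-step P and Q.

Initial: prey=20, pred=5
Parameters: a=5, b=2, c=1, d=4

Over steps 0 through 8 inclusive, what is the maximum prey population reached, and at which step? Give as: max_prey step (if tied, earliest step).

Step 1: prey: 20+10-2=28; pred: 5+1-2=4
Step 2: prey: 28+14-2=40; pred: 4+1-1=4
Step 3: prey: 40+20-3=57; pred: 4+1-1=4
Step 4: prey: 57+28-4=81; pred: 4+2-1=5
Step 5: prey: 81+40-8=113; pred: 5+4-2=7
Step 6: prey: 113+56-15=154; pred: 7+7-2=12
Step 7: prey: 154+77-36=195; pred: 12+18-4=26
Step 8: prey: 195+97-101=191; pred: 26+50-10=66
Max prey = 195 at step 7

Answer: 195 7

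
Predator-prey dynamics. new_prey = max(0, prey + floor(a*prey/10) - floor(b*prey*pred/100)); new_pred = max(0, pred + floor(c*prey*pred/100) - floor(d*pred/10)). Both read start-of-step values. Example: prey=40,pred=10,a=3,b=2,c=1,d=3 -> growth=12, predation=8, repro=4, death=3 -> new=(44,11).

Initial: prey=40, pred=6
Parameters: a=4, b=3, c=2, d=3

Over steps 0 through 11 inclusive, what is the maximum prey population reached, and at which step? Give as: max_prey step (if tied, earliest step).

Step 1: prey: 40+16-7=49; pred: 6+4-1=9
Step 2: prey: 49+19-13=55; pred: 9+8-2=15
Step 3: prey: 55+22-24=53; pred: 15+16-4=27
Step 4: prey: 53+21-42=32; pred: 27+28-8=47
Step 5: prey: 32+12-45=0; pred: 47+30-14=63
Step 6: prey: 0+0-0=0; pred: 63+0-18=45
Step 7: prey: 0+0-0=0; pred: 45+0-13=32
Step 8: prey: 0+0-0=0; pred: 32+0-9=23
Step 9: prey: 0+0-0=0; pred: 23+0-6=17
Step 10: prey: 0+0-0=0; pred: 17+0-5=12
Step 11: prey: 0+0-0=0; pred: 12+0-3=9
Max prey = 55 at step 2

Answer: 55 2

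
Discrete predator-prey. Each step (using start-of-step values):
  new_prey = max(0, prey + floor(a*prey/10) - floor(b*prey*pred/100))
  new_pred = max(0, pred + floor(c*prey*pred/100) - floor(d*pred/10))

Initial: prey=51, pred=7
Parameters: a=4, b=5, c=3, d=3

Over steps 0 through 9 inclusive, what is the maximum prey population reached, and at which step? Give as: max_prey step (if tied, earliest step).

Answer: 54 1

Derivation:
Step 1: prey: 51+20-17=54; pred: 7+10-2=15
Step 2: prey: 54+21-40=35; pred: 15+24-4=35
Step 3: prey: 35+14-61=0; pred: 35+36-10=61
Step 4: prey: 0+0-0=0; pred: 61+0-18=43
Step 5: prey: 0+0-0=0; pred: 43+0-12=31
Step 6: prey: 0+0-0=0; pred: 31+0-9=22
Step 7: prey: 0+0-0=0; pred: 22+0-6=16
Step 8: prey: 0+0-0=0; pred: 16+0-4=12
Step 9: prey: 0+0-0=0; pred: 12+0-3=9
Max prey = 54 at step 1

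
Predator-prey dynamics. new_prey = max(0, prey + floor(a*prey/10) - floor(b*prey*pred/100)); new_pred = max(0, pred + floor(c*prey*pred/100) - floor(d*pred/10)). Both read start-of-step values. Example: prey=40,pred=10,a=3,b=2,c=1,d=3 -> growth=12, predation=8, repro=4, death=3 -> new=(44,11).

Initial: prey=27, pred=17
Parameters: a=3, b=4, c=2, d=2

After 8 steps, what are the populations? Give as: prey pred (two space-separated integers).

Step 1: prey: 27+8-18=17; pred: 17+9-3=23
Step 2: prey: 17+5-15=7; pred: 23+7-4=26
Step 3: prey: 7+2-7=2; pred: 26+3-5=24
Step 4: prey: 2+0-1=1; pred: 24+0-4=20
Step 5: prey: 1+0-0=1; pred: 20+0-4=16
Step 6: prey: 1+0-0=1; pred: 16+0-3=13
Step 7: prey: 1+0-0=1; pred: 13+0-2=11
Step 8: prey: 1+0-0=1; pred: 11+0-2=9

Answer: 1 9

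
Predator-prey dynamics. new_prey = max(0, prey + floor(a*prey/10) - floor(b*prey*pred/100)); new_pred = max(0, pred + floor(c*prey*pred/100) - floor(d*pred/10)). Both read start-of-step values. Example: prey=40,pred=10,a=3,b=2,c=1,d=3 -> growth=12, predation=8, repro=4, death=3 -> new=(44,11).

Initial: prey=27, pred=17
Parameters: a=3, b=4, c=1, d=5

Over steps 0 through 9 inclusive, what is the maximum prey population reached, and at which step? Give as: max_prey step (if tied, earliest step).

Step 1: prey: 27+8-18=17; pred: 17+4-8=13
Step 2: prey: 17+5-8=14; pred: 13+2-6=9
Step 3: prey: 14+4-5=13; pred: 9+1-4=6
Step 4: prey: 13+3-3=13; pred: 6+0-3=3
Step 5: prey: 13+3-1=15; pred: 3+0-1=2
Step 6: prey: 15+4-1=18; pred: 2+0-1=1
Step 7: prey: 18+5-0=23; pred: 1+0-0=1
Step 8: prey: 23+6-0=29; pred: 1+0-0=1
Step 9: prey: 29+8-1=36; pred: 1+0-0=1
Max prey = 36 at step 9

Answer: 36 9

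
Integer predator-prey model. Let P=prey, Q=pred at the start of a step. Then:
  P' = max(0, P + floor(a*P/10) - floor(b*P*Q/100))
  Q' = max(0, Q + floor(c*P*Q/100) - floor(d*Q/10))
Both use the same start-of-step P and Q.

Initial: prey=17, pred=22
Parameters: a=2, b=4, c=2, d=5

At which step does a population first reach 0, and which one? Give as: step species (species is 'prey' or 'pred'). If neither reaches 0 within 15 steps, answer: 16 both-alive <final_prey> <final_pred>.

Step 1: prey: 17+3-14=6; pred: 22+7-11=18
Step 2: prey: 6+1-4=3; pred: 18+2-9=11
Step 3: prey: 3+0-1=2; pred: 11+0-5=6
Step 4: prey: 2+0-0=2; pred: 6+0-3=3
Step 5: prey: 2+0-0=2; pred: 3+0-1=2
Step 6: prey: 2+0-0=2; pred: 2+0-1=1
Step 7: prey: 2+0-0=2; pred: 1+0-0=1
Steps 8-15: state stable at prey=2, pred=1 (no change)
No extinction within 15 steps

Answer: 16 both-alive 2 1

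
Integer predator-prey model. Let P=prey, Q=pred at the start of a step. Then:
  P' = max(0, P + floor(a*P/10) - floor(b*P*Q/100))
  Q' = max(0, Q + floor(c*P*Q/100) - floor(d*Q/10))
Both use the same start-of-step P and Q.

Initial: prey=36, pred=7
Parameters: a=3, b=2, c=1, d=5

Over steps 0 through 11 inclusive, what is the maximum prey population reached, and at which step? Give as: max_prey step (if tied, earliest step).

Answer: 121 8

Derivation:
Step 1: prey: 36+10-5=41; pred: 7+2-3=6
Step 2: prey: 41+12-4=49; pred: 6+2-3=5
Step 3: prey: 49+14-4=59; pred: 5+2-2=5
Step 4: prey: 59+17-5=71; pred: 5+2-2=5
Step 5: prey: 71+21-7=85; pred: 5+3-2=6
Step 6: prey: 85+25-10=100; pred: 6+5-3=8
Step 7: prey: 100+30-16=114; pred: 8+8-4=12
Step 8: prey: 114+34-27=121; pred: 12+13-6=19
Step 9: prey: 121+36-45=112; pred: 19+22-9=32
Step 10: prey: 112+33-71=74; pred: 32+35-16=51
Step 11: prey: 74+22-75=21; pred: 51+37-25=63
Max prey = 121 at step 8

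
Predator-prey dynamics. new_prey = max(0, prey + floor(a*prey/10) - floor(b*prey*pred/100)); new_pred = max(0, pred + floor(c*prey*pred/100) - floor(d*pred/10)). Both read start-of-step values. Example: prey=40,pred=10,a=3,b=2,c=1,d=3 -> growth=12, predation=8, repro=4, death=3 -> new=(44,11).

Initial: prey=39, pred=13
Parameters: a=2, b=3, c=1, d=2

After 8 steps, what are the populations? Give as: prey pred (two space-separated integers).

Answer: 5 9

Derivation:
Step 1: prey: 39+7-15=31; pred: 13+5-2=16
Step 2: prey: 31+6-14=23; pred: 16+4-3=17
Step 3: prey: 23+4-11=16; pred: 17+3-3=17
Step 4: prey: 16+3-8=11; pred: 17+2-3=16
Step 5: prey: 11+2-5=8; pred: 16+1-3=14
Step 6: prey: 8+1-3=6; pred: 14+1-2=13
Step 7: prey: 6+1-2=5; pred: 13+0-2=11
Step 8: prey: 5+1-1=5; pred: 11+0-2=9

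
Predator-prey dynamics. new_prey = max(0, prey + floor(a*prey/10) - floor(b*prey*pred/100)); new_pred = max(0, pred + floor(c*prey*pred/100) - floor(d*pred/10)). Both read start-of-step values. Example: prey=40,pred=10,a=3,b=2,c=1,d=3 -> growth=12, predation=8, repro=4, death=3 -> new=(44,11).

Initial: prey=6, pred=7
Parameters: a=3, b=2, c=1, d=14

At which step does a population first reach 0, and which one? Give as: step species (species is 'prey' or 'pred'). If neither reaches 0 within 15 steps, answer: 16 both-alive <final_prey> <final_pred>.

Answer: 1 pred

Derivation:
Step 1: prey: 6+1-0=7; pred: 7+0-9=0
First extinction: pred at step 1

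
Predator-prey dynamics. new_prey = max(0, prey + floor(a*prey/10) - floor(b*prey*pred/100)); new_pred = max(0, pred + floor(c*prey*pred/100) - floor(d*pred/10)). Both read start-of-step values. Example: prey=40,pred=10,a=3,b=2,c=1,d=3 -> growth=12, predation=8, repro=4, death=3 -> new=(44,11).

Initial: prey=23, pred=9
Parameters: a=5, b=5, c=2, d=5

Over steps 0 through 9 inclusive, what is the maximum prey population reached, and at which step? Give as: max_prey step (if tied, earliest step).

Answer: 30 4

Derivation:
Step 1: prey: 23+11-10=24; pred: 9+4-4=9
Step 2: prey: 24+12-10=26; pred: 9+4-4=9
Step 3: prey: 26+13-11=28; pred: 9+4-4=9
Step 4: prey: 28+14-12=30; pred: 9+5-4=10
Step 5: prey: 30+15-15=30; pred: 10+6-5=11
Step 6: prey: 30+15-16=29; pred: 11+6-5=12
Step 7: prey: 29+14-17=26; pred: 12+6-6=12
Step 8: prey: 26+13-15=24; pred: 12+6-6=12
Step 9: prey: 24+12-14=22; pred: 12+5-6=11
Max prey = 30 at step 4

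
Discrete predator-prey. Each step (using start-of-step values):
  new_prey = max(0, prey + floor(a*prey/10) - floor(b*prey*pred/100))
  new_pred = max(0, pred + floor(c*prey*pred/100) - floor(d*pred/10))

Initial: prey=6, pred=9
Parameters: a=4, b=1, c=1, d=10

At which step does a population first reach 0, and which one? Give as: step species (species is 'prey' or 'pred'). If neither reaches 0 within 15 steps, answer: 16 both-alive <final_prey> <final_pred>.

Answer: 1 pred

Derivation:
Step 1: prey: 6+2-0=8; pred: 9+0-9=0
First extinction: pred at step 1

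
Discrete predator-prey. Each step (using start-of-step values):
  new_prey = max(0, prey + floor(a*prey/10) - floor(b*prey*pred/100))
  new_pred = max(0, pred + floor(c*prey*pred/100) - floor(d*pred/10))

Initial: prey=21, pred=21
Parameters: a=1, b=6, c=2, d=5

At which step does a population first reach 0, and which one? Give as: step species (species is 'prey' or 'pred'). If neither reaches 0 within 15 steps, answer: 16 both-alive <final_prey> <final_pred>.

Answer: 1 prey

Derivation:
Step 1: prey: 21+2-26=0; pred: 21+8-10=19
First extinction: prey at step 1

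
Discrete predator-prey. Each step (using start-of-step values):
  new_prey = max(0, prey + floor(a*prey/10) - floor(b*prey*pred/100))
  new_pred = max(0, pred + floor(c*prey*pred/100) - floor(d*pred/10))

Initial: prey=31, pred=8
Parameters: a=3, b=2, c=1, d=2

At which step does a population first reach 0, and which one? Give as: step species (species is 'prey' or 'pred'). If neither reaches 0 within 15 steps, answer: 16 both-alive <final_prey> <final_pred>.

Step 1: prey: 31+9-4=36; pred: 8+2-1=9
Step 2: prey: 36+10-6=40; pred: 9+3-1=11
Step 3: prey: 40+12-8=44; pred: 11+4-2=13
Step 4: prey: 44+13-11=46; pred: 13+5-2=16
Step 5: prey: 46+13-14=45; pred: 16+7-3=20
Step 6: prey: 45+13-18=40; pred: 20+9-4=25
Step 7: prey: 40+12-20=32; pred: 25+10-5=30
Step 8: prey: 32+9-19=22; pred: 30+9-6=33
Step 9: prey: 22+6-14=14; pred: 33+7-6=34
Step 10: prey: 14+4-9=9; pred: 34+4-6=32
Step 11: prey: 9+2-5=6; pred: 32+2-6=28
Step 12: prey: 6+1-3=4; pred: 28+1-5=24
Step 13: prey: 4+1-1=4; pred: 24+0-4=20
Step 14: prey: 4+1-1=4; pred: 20+0-4=16
Step 15: prey: 4+1-1=4; pred: 16+0-3=13
No extinction within 15 steps

Answer: 16 both-alive 4 13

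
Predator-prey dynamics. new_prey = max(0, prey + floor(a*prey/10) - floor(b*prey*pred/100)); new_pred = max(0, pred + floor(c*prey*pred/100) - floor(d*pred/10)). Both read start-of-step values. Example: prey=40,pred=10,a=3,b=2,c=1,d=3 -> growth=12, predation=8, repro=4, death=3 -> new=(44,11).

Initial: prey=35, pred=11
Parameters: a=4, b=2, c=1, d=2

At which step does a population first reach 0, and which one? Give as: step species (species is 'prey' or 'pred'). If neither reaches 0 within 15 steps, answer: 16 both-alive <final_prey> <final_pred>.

Answer: 16 both-alive 1 13

Derivation:
Step 1: prey: 35+14-7=42; pred: 11+3-2=12
Step 2: prey: 42+16-10=48; pred: 12+5-2=15
Step 3: prey: 48+19-14=53; pred: 15+7-3=19
Step 4: prey: 53+21-20=54; pred: 19+10-3=26
Step 5: prey: 54+21-28=47; pred: 26+14-5=35
Step 6: prey: 47+18-32=33; pred: 35+16-7=44
Step 7: prey: 33+13-29=17; pred: 44+14-8=50
Step 8: prey: 17+6-17=6; pred: 50+8-10=48
Step 9: prey: 6+2-5=3; pred: 48+2-9=41
Step 10: prey: 3+1-2=2; pred: 41+1-8=34
Step 11: prey: 2+0-1=1; pred: 34+0-6=28
Step 12: prey: 1+0-0=1; pred: 28+0-5=23
Step 13: prey: 1+0-0=1; pred: 23+0-4=19
Step 14: prey: 1+0-0=1; pred: 19+0-3=16
Step 15: prey: 1+0-0=1; pred: 16+0-3=13
No extinction within 15 steps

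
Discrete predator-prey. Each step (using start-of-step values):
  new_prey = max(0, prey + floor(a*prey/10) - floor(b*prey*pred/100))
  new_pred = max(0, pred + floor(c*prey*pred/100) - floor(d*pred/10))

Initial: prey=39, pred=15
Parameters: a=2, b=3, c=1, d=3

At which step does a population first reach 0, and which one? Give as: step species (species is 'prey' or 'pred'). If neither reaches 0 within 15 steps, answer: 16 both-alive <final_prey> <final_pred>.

Answer: 16 both-alive 15 3

Derivation:
Step 1: prey: 39+7-17=29; pred: 15+5-4=16
Step 2: prey: 29+5-13=21; pred: 16+4-4=16
Step 3: prey: 21+4-10=15; pred: 16+3-4=15
Step 4: prey: 15+3-6=12; pred: 15+2-4=13
Step 5: prey: 12+2-4=10; pred: 13+1-3=11
Step 6: prey: 10+2-3=9; pred: 11+1-3=9
Step 7: prey: 9+1-2=8; pred: 9+0-2=7
Step 8: prey: 8+1-1=8; pred: 7+0-2=5
Step 9: prey: 8+1-1=8; pred: 5+0-1=4
Step 10: prey: 8+1-0=9; pred: 4+0-1=3
Step 11: prey: 9+1-0=10; pred: 3+0-0=3
Step 12: prey: 10+2-0=12; pred: 3+0-0=3
Step 13: prey: 12+2-1=13; pred: 3+0-0=3
Step 14: prey: 13+2-1=14; pred: 3+0-0=3
Step 15: prey: 14+2-1=15; pred: 3+0-0=3
No extinction within 15 steps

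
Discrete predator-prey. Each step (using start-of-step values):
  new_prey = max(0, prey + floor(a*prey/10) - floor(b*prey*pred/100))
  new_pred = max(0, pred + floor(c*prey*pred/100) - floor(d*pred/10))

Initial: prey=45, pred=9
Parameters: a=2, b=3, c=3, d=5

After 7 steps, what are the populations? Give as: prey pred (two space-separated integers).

Answer: 0 4

Derivation:
Step 1: prey: 45+9-12=42; pred: 9+12-4=17
Step 2: prey: 42+8-21=29; pred: 17+21-8=30
Step 3: prey: 29+5-26=8; pred: 30+26-15=41
Step 4: prey: 8+1-9=0; pred: 41+9-20=30
Step 5: prey: 0+0-0=0; pred: 30+0-15=15
Step 6: prey: 0+0-0=0; pred: 15+0-7=8
Step 7: prey: 0+0-0=0; pred: 8+0-4=4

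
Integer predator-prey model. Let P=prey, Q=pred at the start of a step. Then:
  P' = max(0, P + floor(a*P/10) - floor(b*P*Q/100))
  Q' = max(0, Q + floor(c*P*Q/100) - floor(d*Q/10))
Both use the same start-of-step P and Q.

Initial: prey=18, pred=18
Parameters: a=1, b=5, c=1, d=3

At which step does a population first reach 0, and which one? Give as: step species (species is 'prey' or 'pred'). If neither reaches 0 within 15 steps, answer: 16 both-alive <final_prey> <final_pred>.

Answer: 16 both-alive 1 3

Derivation:
Step 1: prey: 18+1-16=3; pred: 18+3-5=16
Step 2: prey: 3+0-2=1; pred: 16+0-4=12
Step 3: prey: 1+0-0=1; pred: 12+0-3=9
Step 4: prey: 1+0-0=1; pred: 9+0-2=7
Step 5: prey: 1+0-0=1; pred: 7+0-2=5
Step 6: prey: 1+0-0=1; pred: 5+0-1=4
Step 7: prey: 1+0-0=1; pred: 4+0-1=3
Step 8: prey: 1+0-0=1; pred: 3+0-0=3
Steps 9-15: state stable at prey=1, pred=3 (no change)
No extinction within 15 steps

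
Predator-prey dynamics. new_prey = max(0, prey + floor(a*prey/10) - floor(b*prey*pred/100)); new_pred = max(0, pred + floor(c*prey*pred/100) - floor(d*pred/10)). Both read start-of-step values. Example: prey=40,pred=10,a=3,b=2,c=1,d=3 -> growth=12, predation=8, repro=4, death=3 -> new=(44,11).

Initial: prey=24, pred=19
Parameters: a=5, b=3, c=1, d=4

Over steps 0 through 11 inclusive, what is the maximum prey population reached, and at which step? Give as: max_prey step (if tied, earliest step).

Step 1: prey: 24+12-13=23; pred: 19+4-7=16
Step 2: prey: 23+11-11=23; pred: 16+3-6=13
Step 3: prey: 23+11-8=26; pred: 13+2-5=10
Step 4: prey: 26+13-7=32; pred: 10+2-4=8
Step 5: prey: 32+16-7=41; pred: 8+2-3=7
Step 6: prey: 41+20-8=53; pred: 7+2-2=7
Step 7: prey: 53+26-11=68; pred: 7+3-2=8
Step 8: prey: 68+34-16=86; pred: 8+5-3=10
Step 9: prey: 86+43-25=104; pred: 10+8-4=14
Step 10: prey: 104+52-43=113; pred: 14+14-5=23
Step 11: prey: 113+56-77=92; pred: 23+25-9=39
Max prey = 113 at step 10

Answer: 113 10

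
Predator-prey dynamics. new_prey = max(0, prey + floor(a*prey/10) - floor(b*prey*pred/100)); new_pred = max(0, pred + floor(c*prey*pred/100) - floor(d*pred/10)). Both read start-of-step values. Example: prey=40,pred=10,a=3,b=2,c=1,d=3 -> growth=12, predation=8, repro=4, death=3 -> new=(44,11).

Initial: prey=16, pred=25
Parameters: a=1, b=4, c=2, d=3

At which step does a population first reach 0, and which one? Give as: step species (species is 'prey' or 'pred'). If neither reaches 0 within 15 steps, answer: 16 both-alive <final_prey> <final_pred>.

Answer: 2 prey

Derivation:
Step 1: prey: 16+1-16=1; pred: 25+8-7=26
Step 2: prey: 1+0-1=0; pred: 26+0-7=19
First extinction: prey at step 2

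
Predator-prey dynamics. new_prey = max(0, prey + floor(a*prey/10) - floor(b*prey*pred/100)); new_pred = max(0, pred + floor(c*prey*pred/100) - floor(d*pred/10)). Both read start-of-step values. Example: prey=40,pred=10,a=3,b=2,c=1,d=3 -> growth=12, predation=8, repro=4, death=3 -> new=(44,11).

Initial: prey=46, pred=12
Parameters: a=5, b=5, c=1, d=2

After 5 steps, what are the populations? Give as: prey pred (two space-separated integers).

Step 1: prey: 46+23-27=42; pred: 12+5-2=15
Step 2: prey: 42+21-31=32; pred: 15+6-3=18
Step 3: prey: 32+16-28=20; pred: 18+5-3=20
Step 4: prey: 20+10-20=10; pred: 20+4-4=20
Step 5: prey: 10+5-10=5; pred: 20+2-4=18

Answer: 5 18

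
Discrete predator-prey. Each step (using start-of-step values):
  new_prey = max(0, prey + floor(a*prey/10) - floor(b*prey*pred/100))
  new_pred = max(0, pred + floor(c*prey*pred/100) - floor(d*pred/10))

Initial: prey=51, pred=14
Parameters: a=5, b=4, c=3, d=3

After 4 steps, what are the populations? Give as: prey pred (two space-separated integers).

Answer: 0 51

Derivation:
Step 1: prey: 51+25-28=48; pred: 14+21-4=31
Step 2: prey: 48+24-59=13; pred: 31+44-9=66
Step 3: prey: 13+6-34=0; pred: 66+25-19=72
Step 4: prey: 0+0-0=0; pred: 72+0-21=51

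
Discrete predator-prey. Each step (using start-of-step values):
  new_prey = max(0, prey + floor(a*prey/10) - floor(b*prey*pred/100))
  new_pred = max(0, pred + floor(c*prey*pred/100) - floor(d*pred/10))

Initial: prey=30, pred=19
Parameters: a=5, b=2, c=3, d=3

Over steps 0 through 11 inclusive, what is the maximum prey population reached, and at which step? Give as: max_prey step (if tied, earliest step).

Answer: 34 1

Derivation:
Step 1: prey: 30+15-11=34; pred: 19+17-5=31
Step 2: prey: 34+17-21=30; pred: 31+31-9=53
Step 3: prey: 30+15-31=14; pred: 53+47-15=85
Step 4: prey: 14+7-23=0; pred: 85+35-25=95
Step 5: prey: 0+0-0=0; pred: 95+0-28=67
Step 6: prey: 0+0-0=0; pred: 67+0-20=47
Step 7: prey: 0+0-0=0; pred: 47+0-14=33
Step 8: prey: 0+0-0=0; pred: 33+0-9=24
Step 9: prey: 0+0-0=0; pred: 24+0-7=17
Step 10: prey: 0+0-0=0; pred: 17+0-5=12
Step 11: prey: 0+0-0=0; pred: 12+0-3=9
Max prey = 34 at step 1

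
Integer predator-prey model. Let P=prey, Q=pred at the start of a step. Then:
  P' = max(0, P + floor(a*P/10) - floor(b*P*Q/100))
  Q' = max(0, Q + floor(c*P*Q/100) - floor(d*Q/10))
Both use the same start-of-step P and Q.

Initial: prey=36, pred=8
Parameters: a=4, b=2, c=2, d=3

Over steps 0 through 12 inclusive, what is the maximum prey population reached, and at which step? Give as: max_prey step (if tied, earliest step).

Step 1: prey: 36+14-5=45; pred: 8+5-2=11
Step 2: prey: 45+18-9=54; pred: 11+9-3=17
Step 3: prey: 54+21-18=57; pred: 17+18-5=30
Step 4: prey: 57+22-34=45; pred: 30+34-9=55
Step 5: prey: 45+18-49=14; pred: 55+49-16=88
Step 6: prey: 14+5-24=0; pred: 88+24-26=86
Step 7: prey: 0+0-0=0; pred: 86+0-25=61
Step 8: prey: 0+0-0=0; pred: 61+0-18=43
Step 9: prey: 0+0-0=0; pred: 43+0-12=31
Step 10: prey: 0+0-0=0; pred: 31+0-9=22
Step 11: prey: 0+0-0=0; pred: 22+0-6=16
Step 12: prey: 0+0-0=0; pred: 16+0-4=12
Max prey = 57 at step 3

Answer: 57 3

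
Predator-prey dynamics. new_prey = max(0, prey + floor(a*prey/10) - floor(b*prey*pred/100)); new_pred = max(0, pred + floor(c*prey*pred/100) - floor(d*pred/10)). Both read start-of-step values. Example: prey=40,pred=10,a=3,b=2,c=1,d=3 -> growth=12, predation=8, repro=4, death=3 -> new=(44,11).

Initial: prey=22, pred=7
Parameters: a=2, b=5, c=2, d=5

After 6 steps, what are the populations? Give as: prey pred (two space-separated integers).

Answer: 18 1

Derivation:
Step 1: prey: 22+4-7=19; pred: 7+3-3=7
Step 2: prey: 19+3-6=16; pred: 7+2-3=6
Step 3: prey: 16+3-4=15; pred: 6+1-3=4
Step 4: prey: 15+3-3=15; pred: 4+1-2=3
Step 5: prey: 15+3-2=16; pred: 3+0-1=2
Step 6: prey: 16+3-1=18; pred: 2+0-1=1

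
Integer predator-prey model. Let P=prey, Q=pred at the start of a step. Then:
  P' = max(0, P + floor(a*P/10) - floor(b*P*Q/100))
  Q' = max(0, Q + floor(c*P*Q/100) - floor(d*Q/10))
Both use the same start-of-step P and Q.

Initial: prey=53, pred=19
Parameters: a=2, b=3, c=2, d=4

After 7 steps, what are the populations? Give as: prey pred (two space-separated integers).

Step 1: prey: 53+10-30=33; pred: 19+20-7=32
Step 2: prey: 33+6-31=8; pred: 32+21-12=41
Step 3: prey: 8+1-9=0; pred: 41+6-16=31
Step 4: prey: 0+0-0=0; pred: 31+0-12=19
Step 5: prey: 0+0-0=0; pred: 19+0-7=12
Step 6: prey: 0+0-0=0; pred: 12+0-4=8
Step 7: prey: 0+0-0=0; pred: 8+0-3=5

Answer: 0 5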